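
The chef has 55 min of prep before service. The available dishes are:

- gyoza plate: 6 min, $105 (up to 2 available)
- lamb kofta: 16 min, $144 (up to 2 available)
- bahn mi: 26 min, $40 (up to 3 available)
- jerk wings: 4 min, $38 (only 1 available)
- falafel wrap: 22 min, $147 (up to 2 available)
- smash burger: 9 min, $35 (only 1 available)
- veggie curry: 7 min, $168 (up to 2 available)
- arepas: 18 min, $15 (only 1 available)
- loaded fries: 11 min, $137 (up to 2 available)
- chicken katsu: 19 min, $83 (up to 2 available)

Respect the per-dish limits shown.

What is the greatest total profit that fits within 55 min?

858

The ratio ordering already packs tightly: 2×gyoza plate + jerk wings + 2×veggie curry + 2×loaded fries, 52 min, 858.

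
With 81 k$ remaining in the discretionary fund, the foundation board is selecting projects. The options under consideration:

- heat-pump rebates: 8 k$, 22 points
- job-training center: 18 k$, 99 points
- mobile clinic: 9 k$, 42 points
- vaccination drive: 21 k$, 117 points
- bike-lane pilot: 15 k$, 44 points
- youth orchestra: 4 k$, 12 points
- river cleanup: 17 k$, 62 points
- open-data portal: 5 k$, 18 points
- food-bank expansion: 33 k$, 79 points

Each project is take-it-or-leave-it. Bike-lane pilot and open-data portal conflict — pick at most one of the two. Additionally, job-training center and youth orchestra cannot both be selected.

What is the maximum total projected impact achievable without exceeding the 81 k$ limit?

Density check — vaccination drive 5.57, job-training center 5.50, mobile clinic 4.67, river cleanup 3.65 are the best per k$.
Best packing: job-training center + mobile clinic + vaccination drive + bike-lane pilot + river cleanup — 80 k$, 364 total.

364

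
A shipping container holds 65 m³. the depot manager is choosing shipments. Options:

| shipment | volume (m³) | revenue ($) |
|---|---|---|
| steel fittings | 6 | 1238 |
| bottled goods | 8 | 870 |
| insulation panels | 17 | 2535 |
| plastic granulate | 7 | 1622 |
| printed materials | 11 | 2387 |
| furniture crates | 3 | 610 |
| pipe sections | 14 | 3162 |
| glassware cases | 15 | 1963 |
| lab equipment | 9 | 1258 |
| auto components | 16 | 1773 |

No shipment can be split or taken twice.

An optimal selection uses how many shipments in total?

Optimal total is 12240.
For example steel fittings + plastic granulate + printed materials + furniture crates + pipe sections + glassware cases + lab equipment achieves it, using 65 m³.
All optima have 7 shipments.

7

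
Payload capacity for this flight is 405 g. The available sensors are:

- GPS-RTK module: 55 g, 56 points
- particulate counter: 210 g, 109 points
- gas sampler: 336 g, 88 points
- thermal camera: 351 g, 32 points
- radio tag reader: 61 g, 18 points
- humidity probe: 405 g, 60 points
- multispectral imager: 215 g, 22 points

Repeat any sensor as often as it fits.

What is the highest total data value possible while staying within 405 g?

392

The ratio ordering already packs tightly: 7×GPS-RTK module, 385 g, 392.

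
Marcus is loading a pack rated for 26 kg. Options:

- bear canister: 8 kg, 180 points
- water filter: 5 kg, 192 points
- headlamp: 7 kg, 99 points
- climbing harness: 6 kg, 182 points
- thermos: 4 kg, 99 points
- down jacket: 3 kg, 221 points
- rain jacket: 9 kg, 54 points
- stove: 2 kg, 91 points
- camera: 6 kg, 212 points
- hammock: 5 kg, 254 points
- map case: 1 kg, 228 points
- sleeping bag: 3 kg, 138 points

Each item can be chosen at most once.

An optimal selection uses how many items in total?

Optimal total is 1336.
One optimal bundle: water filter + down jacket + stove + camera + hammock + map case + sleeping bag (25 kg).
Every optimal selection uses 7 items.

7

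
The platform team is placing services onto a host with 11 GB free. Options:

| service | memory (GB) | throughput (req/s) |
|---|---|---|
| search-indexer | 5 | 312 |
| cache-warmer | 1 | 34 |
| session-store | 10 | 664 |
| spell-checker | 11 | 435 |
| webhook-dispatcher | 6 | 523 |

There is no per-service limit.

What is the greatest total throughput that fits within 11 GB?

835

Ranking by ratio (throughput/GB): webhook-dispatcher 87.17, session-store 66.40, search-indexer 62.40, spell-checker 39.55.
Taking search-indexer + webhook-dispatcher: 11 GB used, 835 in throughput.
Nothing else within 11 GB beats 835.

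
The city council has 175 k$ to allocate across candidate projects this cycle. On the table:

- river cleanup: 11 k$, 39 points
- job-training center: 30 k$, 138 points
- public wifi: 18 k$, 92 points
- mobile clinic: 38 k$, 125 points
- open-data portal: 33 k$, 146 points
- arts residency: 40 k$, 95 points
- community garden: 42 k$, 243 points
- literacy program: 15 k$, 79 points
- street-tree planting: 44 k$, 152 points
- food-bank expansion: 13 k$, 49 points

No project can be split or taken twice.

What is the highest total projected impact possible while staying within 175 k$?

Greedy by ratio would take river cleanup + job-training center + public wifi + open-data portal + community garden + literacy program + food-bank expansion: 162 k$ used, total 786.
Replace public wifi and food-bank expansion with street-tree planting: the trade gains 11 net, giving 797 at 175 k$.

797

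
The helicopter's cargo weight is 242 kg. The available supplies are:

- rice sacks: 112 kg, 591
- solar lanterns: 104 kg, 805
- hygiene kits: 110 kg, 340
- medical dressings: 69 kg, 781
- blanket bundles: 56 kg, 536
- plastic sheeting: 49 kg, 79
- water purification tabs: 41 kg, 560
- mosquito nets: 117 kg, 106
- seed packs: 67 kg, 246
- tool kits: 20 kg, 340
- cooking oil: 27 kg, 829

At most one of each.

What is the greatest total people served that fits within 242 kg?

Ranking by ratio (people served/kg): cooking oil 30.70, tool kits 17.00, water purification tabs 13.66, medical dressings 11.32.
The ratio ordering already packs tightly: medical dressings + blanket bundles + water purification tabs + tool kits + cooking oil, 213 kg, 3046.

3046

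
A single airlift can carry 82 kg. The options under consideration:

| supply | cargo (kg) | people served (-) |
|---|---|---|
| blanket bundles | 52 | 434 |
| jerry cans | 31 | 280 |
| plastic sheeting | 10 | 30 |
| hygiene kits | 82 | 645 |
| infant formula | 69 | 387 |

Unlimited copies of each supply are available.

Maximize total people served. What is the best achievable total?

645

Density check — jerry cans 9.03, blanket bundles 8.35, hygiene kits 7.87 are the best per kg.
A density-first pass picks 2×jerry cans + 2×plastic sheeting — 620 at 82 kg.
Replace 2×jerry cans and 2×plastic sheeting with hygiene kits: the trade gains 25 net, giving 645 at 82 kg.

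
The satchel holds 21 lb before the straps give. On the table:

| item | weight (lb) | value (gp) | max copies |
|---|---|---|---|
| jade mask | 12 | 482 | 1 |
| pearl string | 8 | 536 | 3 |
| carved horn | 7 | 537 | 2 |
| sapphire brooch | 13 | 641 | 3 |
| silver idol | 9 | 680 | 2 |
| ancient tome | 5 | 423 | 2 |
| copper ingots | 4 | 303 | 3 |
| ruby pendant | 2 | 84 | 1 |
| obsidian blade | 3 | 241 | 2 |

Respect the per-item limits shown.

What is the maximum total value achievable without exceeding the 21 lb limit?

A density-first pass picks 2×ancient tome + copper ingots + 2×obsidian blade — 1631 at 20 lb.
Replace obsidian blade with copper ingots: the trade gains 62 net, giving 1693 at 21 lb.

1693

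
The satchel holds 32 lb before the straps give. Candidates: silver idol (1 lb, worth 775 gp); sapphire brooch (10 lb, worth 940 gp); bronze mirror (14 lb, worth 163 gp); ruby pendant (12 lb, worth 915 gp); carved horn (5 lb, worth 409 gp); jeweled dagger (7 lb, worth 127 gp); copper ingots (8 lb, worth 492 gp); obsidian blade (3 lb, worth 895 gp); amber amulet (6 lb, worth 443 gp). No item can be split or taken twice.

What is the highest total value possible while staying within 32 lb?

3968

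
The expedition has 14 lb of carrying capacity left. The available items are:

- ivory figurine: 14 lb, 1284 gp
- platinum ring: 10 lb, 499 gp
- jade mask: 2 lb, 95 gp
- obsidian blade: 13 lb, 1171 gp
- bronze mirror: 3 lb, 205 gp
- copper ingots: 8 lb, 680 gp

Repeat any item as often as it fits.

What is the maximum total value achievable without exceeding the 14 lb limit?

1284

Ivory figurine uses 14 of the 14 lb and totals 1284.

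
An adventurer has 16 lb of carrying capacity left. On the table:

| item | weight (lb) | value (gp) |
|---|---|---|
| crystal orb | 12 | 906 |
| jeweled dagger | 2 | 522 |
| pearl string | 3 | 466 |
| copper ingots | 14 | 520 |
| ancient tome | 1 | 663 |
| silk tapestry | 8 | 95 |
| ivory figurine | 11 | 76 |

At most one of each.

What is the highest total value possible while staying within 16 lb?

Filling by ratio: jeweled dagger + pearl string + ancient tome + silk tapestry for 1746, with 2 lb left unused.
The 11 lb tied up in pearl string and silk tapestry is better spent on crystal orb — total rises to 2091 (15 lb).
Next best is crystal orb + pearl string + ancient tome at 2035 (16 lb) — short by 56.

2091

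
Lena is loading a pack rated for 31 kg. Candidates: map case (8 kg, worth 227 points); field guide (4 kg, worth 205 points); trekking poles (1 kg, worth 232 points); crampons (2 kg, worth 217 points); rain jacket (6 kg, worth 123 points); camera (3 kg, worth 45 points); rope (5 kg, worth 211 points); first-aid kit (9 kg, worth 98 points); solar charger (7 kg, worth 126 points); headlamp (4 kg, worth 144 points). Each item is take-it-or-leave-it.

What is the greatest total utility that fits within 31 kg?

Taking the top-ratio items first gives map case + field guide + trekking poles + crampons + rain jacket + rope + headlamp for 1359 (30 kg).
The 6 kg tied up in rain jacket is better spent on solar charger — total rises to 1362 (31 kg).
Next best is map case + field guide + trekking poles + crampons + rain jacket + rope + headlamp at 1359 (30 kg) — short by 3.

1362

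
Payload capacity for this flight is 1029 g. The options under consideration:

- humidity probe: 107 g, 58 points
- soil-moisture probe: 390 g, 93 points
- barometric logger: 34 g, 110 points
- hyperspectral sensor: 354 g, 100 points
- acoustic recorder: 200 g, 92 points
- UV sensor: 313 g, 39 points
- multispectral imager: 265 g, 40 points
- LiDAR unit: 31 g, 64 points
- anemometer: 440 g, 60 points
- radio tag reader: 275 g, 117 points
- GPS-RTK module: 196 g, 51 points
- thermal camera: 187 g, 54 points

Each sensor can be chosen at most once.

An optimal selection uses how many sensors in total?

6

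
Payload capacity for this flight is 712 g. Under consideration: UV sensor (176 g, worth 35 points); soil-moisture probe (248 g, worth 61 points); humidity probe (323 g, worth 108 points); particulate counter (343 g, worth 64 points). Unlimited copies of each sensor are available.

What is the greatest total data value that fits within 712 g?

The ratio ordering already packs tightly: 2×humidity probe, 646 g, 216.

216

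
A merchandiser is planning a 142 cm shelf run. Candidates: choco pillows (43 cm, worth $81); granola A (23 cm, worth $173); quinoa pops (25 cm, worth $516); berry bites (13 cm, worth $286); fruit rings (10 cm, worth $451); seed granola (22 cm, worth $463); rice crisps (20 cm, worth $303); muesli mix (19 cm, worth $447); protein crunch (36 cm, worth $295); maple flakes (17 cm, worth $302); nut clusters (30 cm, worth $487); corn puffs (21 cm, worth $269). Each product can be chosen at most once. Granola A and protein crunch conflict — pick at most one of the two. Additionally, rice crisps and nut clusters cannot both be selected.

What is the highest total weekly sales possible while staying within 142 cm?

2952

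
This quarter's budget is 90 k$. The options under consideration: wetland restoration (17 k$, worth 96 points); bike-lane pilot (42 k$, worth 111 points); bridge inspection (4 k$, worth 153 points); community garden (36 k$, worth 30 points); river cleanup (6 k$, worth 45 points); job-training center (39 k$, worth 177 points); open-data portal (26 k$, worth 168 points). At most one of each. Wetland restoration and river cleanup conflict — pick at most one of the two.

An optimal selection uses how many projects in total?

The maximum projected impact within 90 k$ is 594.
wetland restoration + bridge inspection + job-training center + open-data portal hits 594 at 86 k$.
Any selection reaching 594 contains exactly 4 projects.

4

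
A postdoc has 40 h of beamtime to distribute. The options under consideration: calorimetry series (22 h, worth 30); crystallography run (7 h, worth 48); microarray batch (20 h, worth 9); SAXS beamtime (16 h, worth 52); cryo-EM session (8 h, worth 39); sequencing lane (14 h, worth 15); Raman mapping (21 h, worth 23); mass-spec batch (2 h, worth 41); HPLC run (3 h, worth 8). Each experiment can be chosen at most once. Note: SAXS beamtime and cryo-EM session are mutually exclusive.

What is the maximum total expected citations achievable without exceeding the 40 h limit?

158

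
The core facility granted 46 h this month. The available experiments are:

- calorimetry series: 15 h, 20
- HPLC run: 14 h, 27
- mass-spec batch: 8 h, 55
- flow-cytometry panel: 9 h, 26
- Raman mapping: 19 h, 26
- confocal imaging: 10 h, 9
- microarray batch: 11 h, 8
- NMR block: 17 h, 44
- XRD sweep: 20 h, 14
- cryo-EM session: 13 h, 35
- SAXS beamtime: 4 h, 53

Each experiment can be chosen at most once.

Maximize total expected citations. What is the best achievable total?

187

Filling by ratio: mass-spec batch + flow-cytometry panel + confocal imaging + cryo-EM session + SAXS beamtime for 178, with 2 h left unused.
Replace flow-cytometry panel and confocal imaging with NMR block: the trade gains 9 net, giving 187 at 42 h.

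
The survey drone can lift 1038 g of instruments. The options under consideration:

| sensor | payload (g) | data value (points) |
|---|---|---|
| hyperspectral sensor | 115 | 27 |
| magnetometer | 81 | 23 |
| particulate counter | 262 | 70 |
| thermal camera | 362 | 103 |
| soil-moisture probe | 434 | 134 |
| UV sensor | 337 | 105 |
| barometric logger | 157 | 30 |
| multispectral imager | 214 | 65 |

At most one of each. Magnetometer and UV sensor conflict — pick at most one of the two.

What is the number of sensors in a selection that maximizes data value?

The maximum data value within 1038 g is 309.
particulate counter + soil-moisture probe + UV sensor hits 309 at 1033 g.
All optima have 3 sensors.

3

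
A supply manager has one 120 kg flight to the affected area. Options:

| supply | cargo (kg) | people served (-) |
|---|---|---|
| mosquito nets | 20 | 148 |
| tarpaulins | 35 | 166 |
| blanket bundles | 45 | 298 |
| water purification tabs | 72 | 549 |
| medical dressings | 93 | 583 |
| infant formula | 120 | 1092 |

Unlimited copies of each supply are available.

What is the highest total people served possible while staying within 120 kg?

1092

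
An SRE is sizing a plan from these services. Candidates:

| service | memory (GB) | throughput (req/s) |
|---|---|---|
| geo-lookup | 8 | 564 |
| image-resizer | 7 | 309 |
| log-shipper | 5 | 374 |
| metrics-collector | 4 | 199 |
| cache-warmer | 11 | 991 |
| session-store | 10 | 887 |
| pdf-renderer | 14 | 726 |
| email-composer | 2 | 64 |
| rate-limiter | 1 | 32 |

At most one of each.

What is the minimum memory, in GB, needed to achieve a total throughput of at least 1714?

21

Minimise GB subject to total throughput ≥ 1714.
Taking cache-warmer + session-store gives 1878 (≥ 1714) for 21 GB.
Below 21 GB the best achievable stays under 1714.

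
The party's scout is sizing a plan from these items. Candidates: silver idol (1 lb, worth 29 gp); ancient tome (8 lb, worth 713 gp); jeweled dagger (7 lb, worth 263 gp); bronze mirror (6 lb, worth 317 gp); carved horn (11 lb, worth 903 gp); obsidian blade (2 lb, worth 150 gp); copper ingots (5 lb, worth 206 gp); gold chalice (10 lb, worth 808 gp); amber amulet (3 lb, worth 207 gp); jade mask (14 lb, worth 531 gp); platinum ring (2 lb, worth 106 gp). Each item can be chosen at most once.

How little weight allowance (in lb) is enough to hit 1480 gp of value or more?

Look for the lowest-weight combination reaching 1480.
ancient tome + gold chalice reaches 1521 using 18 lb.
Below 18 lb the best achievable stays under 1480.

18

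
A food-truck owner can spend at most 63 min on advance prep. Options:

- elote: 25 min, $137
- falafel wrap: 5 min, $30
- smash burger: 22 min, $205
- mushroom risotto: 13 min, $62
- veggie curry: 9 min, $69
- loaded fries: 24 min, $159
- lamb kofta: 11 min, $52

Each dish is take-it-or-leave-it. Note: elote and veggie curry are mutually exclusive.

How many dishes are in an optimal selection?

4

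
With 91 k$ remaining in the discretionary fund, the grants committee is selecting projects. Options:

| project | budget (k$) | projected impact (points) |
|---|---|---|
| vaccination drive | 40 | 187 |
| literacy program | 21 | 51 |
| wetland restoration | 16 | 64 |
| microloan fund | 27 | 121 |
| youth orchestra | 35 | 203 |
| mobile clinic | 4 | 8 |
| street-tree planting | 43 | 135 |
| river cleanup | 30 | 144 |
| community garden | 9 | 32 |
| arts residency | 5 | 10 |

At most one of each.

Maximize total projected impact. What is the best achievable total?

454

Taking the top-ratio projects first gives wetland restoration + youth orchestra + river cleanup + community garden for 443 (90 k$).
The 39 k$ tied up in river cleanup and community garden is better spent on vaccination drive — total rises to 454 (91 k$).
Nothing else within 91 k$ beats 454.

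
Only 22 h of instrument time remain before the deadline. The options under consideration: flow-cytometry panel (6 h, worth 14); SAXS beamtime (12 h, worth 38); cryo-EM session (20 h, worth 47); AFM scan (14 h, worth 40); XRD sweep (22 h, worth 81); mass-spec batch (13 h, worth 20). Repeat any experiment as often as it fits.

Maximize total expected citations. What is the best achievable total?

XRD sweep uses 22 of the 22 h and totals 81.

81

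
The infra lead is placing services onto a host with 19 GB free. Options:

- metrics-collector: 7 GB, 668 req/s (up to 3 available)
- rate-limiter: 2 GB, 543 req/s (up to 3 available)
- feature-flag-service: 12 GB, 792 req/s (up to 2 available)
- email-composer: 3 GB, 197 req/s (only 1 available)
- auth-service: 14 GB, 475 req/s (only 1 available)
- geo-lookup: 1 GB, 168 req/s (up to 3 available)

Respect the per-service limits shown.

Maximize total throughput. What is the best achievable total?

Best packing: metrics-collector + 3×rate-limiter + email-composer + 3×geo-lookup — 19 GB, 2998 total.

2998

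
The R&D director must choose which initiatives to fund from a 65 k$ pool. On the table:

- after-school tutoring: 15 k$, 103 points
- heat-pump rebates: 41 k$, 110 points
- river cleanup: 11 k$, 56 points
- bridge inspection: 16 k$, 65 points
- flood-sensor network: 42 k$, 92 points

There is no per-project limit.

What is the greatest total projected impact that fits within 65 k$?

Best packing: 4×after-school tutoring — 60 k$, 412 total.

412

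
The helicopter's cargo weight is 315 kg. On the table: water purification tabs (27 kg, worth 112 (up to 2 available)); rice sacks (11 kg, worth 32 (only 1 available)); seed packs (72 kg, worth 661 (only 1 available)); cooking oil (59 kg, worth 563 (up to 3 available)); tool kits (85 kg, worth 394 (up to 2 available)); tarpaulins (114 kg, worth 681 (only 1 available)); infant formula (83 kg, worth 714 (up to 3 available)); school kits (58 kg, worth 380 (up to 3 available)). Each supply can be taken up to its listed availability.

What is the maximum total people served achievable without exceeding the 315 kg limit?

Density check — cooking oil 9.54, seed packs 9.18, infant formula 8.60 are the best per kg.
Taking seed packs + 3×cooking oil + school kits: 307 kg used, 2730 in people served.
That's the maximum — no swap from here does better than 2730.

2730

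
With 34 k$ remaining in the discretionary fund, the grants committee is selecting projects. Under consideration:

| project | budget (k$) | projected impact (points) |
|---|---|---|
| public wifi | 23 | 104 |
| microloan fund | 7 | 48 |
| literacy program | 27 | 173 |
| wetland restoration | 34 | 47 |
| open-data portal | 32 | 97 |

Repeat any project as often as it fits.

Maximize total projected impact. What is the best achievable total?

221

The ratio heuristic lands on 4×microloan fund (192) but leaves 6 k$ idle.
Replace 3×microloan fund with literacy program: the trade gains 29 net, giving 221 at 34 k$.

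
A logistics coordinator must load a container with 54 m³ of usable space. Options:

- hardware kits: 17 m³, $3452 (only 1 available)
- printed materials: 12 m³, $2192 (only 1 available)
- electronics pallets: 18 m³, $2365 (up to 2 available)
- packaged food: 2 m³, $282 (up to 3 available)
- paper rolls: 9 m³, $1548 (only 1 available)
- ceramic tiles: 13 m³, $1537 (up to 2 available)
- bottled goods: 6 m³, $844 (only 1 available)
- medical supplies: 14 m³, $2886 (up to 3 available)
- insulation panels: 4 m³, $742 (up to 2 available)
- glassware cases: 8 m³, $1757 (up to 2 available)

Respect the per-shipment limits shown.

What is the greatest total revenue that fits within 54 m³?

Taking the top-ratio shipments first gives packaged food + 2×medical supplies + 2×insulation panels + 2×glassware cases for 11052 (54 m³).
Replace packaged food and insulation panels and glassware cases with medical supplies: the trade gains 105 net, giving 11157 at 54 m³.
Nothing else within 54 m³ beats 11157.

11157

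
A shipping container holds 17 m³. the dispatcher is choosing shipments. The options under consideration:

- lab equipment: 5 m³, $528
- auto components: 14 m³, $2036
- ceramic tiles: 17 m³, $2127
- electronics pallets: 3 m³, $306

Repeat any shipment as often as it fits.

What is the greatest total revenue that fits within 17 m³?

Best packing: auto components + electronics pallets — 17 m³, 2342 total.

2342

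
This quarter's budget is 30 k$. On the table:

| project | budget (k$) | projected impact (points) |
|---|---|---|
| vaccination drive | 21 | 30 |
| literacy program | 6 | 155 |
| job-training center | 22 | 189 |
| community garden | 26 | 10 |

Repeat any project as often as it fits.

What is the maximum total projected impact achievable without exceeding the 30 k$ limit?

Ranking by ratio (projected impact/k$): literacy program 25.83, job-training center 8.59, vaccination drive 1.43, community garden 0.38.
The ratio ordering already packs tightly: 5×literacy program, 30 k$, 775.
No other feasible combination exceeds 775.

775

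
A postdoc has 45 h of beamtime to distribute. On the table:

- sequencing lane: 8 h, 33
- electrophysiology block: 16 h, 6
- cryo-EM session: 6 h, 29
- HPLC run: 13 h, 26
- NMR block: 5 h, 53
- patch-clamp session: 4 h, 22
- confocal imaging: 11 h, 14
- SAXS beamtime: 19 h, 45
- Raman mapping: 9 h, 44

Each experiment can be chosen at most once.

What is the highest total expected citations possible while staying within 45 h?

Density check — NMR block 10.60, patch-clamp session 5.50, Raman mapping 4.89, cryo-EM session 4.83 are the best per h.
Sequencing lane + cryo-EM session + HPLC run + NMR block + patch-clamp session + Raman mapping uses 45 of the 45 h and totals 207.
Runner-up sequencing lane + NMR block + patch-clamp session + SAXS beamtime + Raman mapping tops out at 197.

207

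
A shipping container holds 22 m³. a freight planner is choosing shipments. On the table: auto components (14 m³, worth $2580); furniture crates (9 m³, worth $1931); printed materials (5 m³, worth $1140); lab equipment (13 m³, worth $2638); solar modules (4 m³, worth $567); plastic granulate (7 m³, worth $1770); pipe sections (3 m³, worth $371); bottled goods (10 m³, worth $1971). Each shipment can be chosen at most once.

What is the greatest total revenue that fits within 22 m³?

Taking the top-ratio shipments first gives furniture crates + printed materials + plastic granulate for 4841 (21 m³).
Dropping furniture crates frees 9 m³; slotting in bottled goods (10 m³) lifts the total to 4881 at 22 m³.
Every other selection either busts 22 m³ or fails to beat 4881.

4881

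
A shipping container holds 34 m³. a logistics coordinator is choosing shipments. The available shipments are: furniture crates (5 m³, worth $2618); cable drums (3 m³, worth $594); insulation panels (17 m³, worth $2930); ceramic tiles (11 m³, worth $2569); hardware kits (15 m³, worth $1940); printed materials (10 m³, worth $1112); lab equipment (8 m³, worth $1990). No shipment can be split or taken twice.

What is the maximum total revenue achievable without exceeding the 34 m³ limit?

8289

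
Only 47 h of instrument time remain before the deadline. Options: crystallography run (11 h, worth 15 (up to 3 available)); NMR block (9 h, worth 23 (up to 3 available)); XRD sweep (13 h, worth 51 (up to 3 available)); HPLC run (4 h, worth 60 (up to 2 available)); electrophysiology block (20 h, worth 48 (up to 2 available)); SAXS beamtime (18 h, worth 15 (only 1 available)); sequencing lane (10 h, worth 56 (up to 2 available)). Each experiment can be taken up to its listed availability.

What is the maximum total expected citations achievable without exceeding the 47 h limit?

Taking XRD sweep + 2×HPLC run + 2×sequencing lane: 41 h used, 283 in expected citations.
The spare 6 h is too small for any remaining experiment, and no exchange beats 283.

283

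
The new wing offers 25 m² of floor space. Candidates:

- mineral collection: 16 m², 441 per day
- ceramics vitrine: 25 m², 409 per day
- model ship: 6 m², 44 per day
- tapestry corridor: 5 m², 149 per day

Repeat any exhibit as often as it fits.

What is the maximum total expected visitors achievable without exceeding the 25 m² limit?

745

Ranking by ratio (expected visitors/m²): tapestry corridor 29.80, mineral collection 27.56, ceramics vitrine 16.36.
The ratio ordering already packs tightly: 5×tapestry corridor, 25 m², 745.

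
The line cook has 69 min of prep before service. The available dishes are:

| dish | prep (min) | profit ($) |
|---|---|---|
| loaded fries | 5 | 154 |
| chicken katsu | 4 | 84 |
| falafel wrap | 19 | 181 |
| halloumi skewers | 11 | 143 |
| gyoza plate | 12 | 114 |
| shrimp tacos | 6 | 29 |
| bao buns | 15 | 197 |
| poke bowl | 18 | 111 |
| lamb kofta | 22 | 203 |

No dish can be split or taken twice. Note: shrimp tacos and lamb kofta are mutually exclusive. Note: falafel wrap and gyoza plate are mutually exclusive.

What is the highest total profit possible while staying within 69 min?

895

By profit per min: loaded fries 30.80, chicken katsu 21.00, bao buns 13.13 lead.
Taking loaded fries + chicken katsu + halloumi skewers + gyoza plate + bao buns + lamb kofta: 69 min used, 895 in profit.
Next best is loaded fries + chicken katsu + falafel wrap + bao buns + lamb kofta at 819 (65 min) — short by 76.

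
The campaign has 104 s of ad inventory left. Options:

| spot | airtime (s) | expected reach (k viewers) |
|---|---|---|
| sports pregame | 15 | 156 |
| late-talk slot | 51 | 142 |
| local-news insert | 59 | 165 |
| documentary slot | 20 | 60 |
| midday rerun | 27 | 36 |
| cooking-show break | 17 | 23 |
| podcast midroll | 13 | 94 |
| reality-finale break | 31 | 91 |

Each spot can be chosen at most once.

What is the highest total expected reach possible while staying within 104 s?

Filling by ratio: sports pregame + documentary slot + cooking-show break + podcast midroll + reality-finale break for 424, with 8 s left unused.
Replace cooking-show break and reality-finale break with late-talk slot: the trade gains 28 net, giving 452 at 99 s.

452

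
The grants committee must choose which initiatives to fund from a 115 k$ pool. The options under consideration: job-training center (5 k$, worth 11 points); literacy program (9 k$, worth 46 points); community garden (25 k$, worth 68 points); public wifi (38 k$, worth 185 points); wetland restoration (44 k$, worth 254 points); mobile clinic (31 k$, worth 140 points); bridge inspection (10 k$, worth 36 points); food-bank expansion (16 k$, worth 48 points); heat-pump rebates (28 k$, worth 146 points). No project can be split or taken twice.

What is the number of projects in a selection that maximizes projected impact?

4

The maximum projected impact within 115 k$ is 596.
For example job-training center + public wifi + wetland restoration + heat-pump rebates achieves it, using 115 k$.
All optima have 4 projects.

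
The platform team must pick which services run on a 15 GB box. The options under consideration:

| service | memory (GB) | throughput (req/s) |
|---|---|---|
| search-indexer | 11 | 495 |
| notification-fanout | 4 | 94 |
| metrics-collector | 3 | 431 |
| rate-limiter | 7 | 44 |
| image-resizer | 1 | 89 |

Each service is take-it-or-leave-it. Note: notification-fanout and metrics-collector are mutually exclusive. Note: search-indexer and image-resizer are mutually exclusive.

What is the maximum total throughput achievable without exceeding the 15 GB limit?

Taking search-indexer + metrics-collector: 14 GB used, 926 in throughput.

926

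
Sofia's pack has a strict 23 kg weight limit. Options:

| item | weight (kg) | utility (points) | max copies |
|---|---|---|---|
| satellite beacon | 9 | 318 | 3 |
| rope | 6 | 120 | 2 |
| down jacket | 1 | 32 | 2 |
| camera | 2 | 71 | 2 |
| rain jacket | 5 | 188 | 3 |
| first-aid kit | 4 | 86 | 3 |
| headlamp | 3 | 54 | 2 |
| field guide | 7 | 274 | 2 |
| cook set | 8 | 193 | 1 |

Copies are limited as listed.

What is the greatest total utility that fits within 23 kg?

878

Ranking by ratio (utility/kg): field guide 39.14, rain jacket 37.60, camera 35.50, satellite beacon 35.33.
Taking 2×camera + rain jacket + 2×field guide: 23 kg used, 878 in utility.
No other feasible combination exceeds 878.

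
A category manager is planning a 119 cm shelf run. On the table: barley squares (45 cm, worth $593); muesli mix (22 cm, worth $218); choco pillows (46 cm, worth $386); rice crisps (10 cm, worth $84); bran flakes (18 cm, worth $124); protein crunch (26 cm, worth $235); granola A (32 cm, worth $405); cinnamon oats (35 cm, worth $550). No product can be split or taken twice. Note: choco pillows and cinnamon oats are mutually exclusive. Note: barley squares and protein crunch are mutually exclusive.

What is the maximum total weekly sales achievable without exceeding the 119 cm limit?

Taking barley squares + granola A + cinnamon oats: 112 cm used, 1548 in weekly sales.
Next best is barley squares + muesli mix + rice crisps + cinnamon oats at 1445 (112 cm) — short by 103.

1548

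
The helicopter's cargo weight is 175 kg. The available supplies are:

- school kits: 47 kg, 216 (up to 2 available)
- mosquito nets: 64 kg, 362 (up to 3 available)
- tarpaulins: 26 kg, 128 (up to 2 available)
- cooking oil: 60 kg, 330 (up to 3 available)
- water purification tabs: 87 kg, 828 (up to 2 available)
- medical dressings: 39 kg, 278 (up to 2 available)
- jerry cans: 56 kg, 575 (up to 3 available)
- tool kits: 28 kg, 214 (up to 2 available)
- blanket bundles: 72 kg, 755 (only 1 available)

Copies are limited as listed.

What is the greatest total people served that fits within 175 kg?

Greedy by ratio would take jerry cans + tool kits + blanket bundles: 156 kg used, total 1544.
Replace tool kits and blanket bundles with 2×jerry cans: the trade gains 181 net, giving 1725 at 168 kg.
Nothing else within 175 kg beats 1725.

1725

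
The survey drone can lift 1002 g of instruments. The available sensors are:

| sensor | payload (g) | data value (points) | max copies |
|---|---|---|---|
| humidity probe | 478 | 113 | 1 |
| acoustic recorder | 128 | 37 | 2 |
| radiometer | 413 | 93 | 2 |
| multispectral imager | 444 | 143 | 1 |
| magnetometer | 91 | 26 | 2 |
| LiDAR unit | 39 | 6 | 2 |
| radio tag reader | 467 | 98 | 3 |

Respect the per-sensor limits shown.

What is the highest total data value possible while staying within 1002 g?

281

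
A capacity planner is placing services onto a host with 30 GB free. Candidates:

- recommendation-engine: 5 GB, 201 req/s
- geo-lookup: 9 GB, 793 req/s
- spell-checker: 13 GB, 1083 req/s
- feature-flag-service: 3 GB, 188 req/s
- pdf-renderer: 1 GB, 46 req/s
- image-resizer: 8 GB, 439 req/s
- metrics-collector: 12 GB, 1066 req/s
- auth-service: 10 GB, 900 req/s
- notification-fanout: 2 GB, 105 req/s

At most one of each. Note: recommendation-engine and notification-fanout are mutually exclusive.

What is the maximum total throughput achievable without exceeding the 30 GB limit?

2442

Ranking by ratio (throughput/GB): auth-service 90.00, metrics-collector 88.83, geo-lookup 88.11.
Taking the top-ratio services first gives feature-flag-service + pdf-renderer + metrics-collector + auth-service + notification-fanout for 2305 (28 GB).
Replace pdf-renderer and auth-service with spell-checker: the trade gains 137 net, giving 2442 at 30 GB.
Runner-up image-resizer + metrics-collector + auth-service tops out at 2405.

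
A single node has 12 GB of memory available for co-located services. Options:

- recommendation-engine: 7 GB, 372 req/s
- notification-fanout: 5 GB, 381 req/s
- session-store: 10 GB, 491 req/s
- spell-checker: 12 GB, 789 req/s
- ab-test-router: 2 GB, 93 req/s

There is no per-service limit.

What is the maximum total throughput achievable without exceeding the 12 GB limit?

855

2×notification-fanout + ab-test-router uses 12 of the 12 GB and totals 855.
Every other selection either busts 12 GB or fails to beat 855.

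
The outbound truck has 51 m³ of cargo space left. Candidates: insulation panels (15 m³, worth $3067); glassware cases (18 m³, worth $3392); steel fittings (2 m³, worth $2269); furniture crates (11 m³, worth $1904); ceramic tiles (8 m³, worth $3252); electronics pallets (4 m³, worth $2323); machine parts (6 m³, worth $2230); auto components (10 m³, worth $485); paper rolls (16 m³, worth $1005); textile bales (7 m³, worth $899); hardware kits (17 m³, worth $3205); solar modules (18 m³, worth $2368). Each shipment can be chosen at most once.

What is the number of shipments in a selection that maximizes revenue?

The maximum revenue within 51 m³ is 15370.
One optimal bundle: glassware cases + steel fittings + furniture crates + ceramic tiles + electronics pallets + machine parts (49 m³).
All optima have 6 shipments.

6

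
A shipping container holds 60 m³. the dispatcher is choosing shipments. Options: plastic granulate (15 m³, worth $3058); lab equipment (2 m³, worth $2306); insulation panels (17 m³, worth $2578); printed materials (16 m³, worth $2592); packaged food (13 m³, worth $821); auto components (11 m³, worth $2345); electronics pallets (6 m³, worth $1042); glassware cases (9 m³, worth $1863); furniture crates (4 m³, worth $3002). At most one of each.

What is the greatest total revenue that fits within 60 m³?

Taking the top-ratio shipments first gives plastic granulate + lab equipment + packaged food + auto components + electronics pallets + glassware cases + furniture crates for 14437 (60 m³).
The 19 m³ tied up in packaged food and electronics pallets is better spent on printed materials — total rises to 15166 (57 m³).
An exhaustive check of the 512 subsets confirms 15166.

15166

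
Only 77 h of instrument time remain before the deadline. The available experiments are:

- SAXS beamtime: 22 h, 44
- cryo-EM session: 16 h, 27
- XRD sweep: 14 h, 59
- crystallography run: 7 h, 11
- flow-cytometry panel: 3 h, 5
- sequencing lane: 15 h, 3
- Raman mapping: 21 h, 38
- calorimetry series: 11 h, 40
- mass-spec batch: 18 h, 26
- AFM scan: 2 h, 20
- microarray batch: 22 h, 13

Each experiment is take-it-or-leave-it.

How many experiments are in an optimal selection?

6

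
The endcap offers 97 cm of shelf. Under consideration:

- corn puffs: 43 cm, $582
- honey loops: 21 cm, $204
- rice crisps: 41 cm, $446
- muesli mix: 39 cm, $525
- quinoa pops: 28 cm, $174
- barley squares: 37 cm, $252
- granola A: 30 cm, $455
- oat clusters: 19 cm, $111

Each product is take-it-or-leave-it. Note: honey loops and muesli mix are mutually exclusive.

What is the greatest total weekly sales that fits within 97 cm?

Taking corn puffs + honey loops + granola A: 94 cm used, 1241 in weekly sales.
Next best is muesli mix + quinoa pops + granola A at 1154 (97 cm) — short by 87.

1241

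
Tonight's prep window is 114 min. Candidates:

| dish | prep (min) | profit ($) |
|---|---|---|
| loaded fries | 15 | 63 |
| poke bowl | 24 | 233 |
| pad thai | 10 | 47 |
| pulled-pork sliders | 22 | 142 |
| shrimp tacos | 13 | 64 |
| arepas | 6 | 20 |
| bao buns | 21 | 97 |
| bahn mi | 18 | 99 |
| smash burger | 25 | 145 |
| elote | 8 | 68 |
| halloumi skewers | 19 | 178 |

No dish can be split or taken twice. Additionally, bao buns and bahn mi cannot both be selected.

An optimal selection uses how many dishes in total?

7

Optimal total is 833.
For example poke bowl + pad thai + pulled-pork sliders + arepas + smash burger + elote + halloumi skewers achieves it, using 114 min.
All optima have 7 dishes.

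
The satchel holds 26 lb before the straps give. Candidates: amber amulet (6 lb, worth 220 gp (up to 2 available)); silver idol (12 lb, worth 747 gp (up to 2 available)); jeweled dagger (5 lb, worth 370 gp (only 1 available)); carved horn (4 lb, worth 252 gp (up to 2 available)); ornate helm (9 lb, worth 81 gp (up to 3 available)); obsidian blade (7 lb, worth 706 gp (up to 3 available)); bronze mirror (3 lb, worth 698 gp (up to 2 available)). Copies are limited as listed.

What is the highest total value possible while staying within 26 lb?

3178

Jeweled dagger + 2×obsidian blade + 2×bronze mirror uses 25 of the 26 lb and totals 3178.
Nothing else within 26 lb beats 3178.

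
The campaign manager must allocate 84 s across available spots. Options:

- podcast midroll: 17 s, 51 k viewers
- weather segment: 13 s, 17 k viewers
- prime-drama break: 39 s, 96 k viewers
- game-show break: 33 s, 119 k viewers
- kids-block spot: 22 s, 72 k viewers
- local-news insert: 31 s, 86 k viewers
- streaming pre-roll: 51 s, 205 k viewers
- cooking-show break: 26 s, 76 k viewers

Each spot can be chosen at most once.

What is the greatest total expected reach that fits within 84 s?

324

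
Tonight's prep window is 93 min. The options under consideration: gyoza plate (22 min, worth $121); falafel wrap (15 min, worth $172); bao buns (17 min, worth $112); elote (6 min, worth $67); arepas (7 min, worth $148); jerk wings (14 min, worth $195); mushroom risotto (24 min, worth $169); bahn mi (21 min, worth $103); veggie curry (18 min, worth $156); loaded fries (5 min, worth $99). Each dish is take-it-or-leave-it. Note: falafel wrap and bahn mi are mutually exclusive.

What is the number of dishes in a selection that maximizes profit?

7

Optimal total is 1006.
For example falafel wrap + elote + arepas + jerk wings + mushroom risotto + veggie curry + loaded fries achieves it, using 89 min.
Any selection reaching 1006 contains exactly 7 dishes.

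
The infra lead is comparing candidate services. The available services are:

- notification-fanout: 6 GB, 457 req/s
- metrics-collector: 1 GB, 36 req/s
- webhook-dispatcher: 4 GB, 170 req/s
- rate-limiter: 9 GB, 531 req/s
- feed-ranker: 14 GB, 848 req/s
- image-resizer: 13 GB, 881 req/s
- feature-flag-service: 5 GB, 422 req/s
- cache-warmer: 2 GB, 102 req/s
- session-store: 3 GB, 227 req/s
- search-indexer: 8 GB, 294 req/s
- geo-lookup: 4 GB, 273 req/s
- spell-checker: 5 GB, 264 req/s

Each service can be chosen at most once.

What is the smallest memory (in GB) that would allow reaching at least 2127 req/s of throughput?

30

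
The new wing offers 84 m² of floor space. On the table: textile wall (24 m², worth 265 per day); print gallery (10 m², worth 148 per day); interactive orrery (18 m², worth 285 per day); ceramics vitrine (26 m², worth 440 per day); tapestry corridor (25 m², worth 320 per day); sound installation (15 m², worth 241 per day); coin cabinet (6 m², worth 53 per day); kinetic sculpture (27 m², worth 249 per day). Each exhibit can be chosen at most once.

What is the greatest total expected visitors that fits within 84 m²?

Ranking by ratio (expected visitors/m²): ceramics vitrine 16.92, sound installation 16.07, interactive orrery 15.83.
Taking the top-ratio exhibits first gives print gallery + interactive orrery + ceramics vitrine + sound installation + coin cabinet for 1167 (75 m²).
The 16 m² tied up in print gallery and coin cabinet is better spent on tapestry corridor — total rises to 1286 (84 m²).
The closest alternative, textile wall + interactive orrery + ceramics vitrine + sound installation, reaches only 1231.

1286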